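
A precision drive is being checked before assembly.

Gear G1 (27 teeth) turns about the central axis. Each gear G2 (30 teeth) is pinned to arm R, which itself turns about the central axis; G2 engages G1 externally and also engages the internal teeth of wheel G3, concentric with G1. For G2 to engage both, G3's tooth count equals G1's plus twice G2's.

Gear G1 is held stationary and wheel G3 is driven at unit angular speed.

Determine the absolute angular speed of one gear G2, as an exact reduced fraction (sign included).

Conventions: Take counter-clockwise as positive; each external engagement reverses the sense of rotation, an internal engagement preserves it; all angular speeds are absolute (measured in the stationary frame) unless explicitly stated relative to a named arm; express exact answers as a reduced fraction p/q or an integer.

topology: planetary set — G1 27T / G2 30T / G3 87T, arm = carrier (Willis)
ring teeth: 27 + 2·30 = 87
27(ω_sun−ω_arm) = −87(ω_ring−ω_arm),  ω_sun = 0, ω_ring = 1
27(0−ω_arm) = −87(1−ω_arm)  ⇒  114·ω_arm = 87  ⇒  ω_arm = 29/38
sun–planet mesh: 27·(0−29/38) = −30·(ω_p−ω_arm)  ⇒  ω_p−ω_arm = 261/380
ω_p = 29/38 + 261/380 = 29/20
exact speed ratio = 29/20

29/20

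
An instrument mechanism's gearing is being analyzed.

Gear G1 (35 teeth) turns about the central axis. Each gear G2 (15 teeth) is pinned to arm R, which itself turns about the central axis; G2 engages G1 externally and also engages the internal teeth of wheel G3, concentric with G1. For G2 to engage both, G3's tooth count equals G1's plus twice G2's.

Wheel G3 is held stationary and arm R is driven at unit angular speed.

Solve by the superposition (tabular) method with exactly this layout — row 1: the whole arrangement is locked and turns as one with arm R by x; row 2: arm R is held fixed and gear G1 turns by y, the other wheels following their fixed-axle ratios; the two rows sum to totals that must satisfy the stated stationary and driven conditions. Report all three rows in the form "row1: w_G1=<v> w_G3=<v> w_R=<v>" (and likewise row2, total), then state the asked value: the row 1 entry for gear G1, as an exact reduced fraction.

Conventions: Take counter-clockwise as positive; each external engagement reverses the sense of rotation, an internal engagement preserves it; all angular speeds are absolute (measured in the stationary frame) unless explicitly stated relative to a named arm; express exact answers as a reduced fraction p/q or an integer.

topology: planetary set — G1 35T / G2 15T / G3 65T, arm = carrier (Willis)
row 1 (train locked, turned with arm): all members turn x
row 2 — arm fixed, fixed-axis ratios: sun y, ring −(35/65)·y, arm 0
boundary: total ω_ring = x − (35/65)·y = 0 and total ω_arm = x = 1  ⇒  y = 13/7, x = 1
row 2 ring = −(35/65)·13/7 = -1
totals (row 1 + row 2): sun 1 + 13/7 = 20/7, ring 1 + (-1) = 0, arm 1 + 0 = 1
asked cell (row1, sun) = 1

row1: w_G1=1 w_G3=1 w_R=1
row2: w_G1=13/7 w_G3=-1 w_R=0
total: w_G1=20/7 w_G3=0 w_R=1
asked value: 1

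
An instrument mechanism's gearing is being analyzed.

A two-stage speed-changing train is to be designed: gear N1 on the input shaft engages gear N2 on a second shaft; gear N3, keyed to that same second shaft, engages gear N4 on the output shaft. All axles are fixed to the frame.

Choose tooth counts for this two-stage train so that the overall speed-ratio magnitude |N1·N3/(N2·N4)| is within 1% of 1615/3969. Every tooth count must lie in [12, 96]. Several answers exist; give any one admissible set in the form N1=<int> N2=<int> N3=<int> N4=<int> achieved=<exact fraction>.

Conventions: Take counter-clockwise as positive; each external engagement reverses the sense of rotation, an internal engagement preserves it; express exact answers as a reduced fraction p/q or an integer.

N1=17 N2=49 N3=95 N4=81 achieved=1615/3969

topology: fixed-axis compound train — 2 stages, target 1615/3969
target = 1615/3969 in lowest terms: an exact hit needs N1·N3 = k·1615 and N2·N4 = k·3969 for one integer k, every count in [12, 96]; additionally prefer no 1:1 stage (N1 ≠ N2, N3 ≠ N4)
k = 1: N1·N3 = 1615 = 17·95, N2·N4 = 3969 = 49·81
achieved = 17·95/(49·81) = 1615/3969; |achieved − target| = 0 ≤ 323/79380 ✓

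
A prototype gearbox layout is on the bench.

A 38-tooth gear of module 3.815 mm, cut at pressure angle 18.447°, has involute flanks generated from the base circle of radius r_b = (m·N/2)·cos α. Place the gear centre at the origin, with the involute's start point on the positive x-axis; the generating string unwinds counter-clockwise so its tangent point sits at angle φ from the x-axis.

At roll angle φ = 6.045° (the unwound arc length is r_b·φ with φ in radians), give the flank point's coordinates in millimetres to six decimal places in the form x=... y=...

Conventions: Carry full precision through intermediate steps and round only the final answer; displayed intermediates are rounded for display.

class = single-mesh tooth geometry [base-circle involute, m = 3.815, 38T]
pitch radius r_p = m·N/2 = 3.815·38/2 = 72.485000
base radius r_b = r_p·cos α = 72.485000·cos 18.447° = 68.760486
roll angle φ = 6.045° = 0.10550515 rad
x = r_b·(cos φ + φ·sin φ) = 69.142120
y = r_b·(sin φ − φ·cos φ) = 0.026888

x=69.142120 y=0.026888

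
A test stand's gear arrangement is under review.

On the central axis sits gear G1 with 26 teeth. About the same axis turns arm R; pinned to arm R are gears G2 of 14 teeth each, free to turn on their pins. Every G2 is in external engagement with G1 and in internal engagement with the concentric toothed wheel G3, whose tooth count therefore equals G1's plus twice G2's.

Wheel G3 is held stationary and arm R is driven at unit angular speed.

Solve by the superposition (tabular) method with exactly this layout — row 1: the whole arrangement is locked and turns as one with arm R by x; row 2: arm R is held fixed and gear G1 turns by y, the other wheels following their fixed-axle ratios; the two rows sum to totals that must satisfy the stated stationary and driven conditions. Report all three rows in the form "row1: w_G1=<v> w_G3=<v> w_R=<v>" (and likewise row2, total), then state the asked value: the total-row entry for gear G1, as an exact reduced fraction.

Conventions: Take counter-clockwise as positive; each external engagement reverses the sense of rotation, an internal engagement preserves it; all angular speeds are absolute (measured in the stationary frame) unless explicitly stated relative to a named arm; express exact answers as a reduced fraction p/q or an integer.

planetary set (26T centre, 14T on arm, 54T internal) — Willis relation
superposition row 1 [locked train]: every member turns x
row 2: sun turns y, ring = −(26/54)·y, arm 0
boundary: total ω_ring = x − (26/54)·y = 0 and total ω_arm = x = 1  ⇒  y = 27/13, x = 1
row 2 ring = −(26/54)·27/13 = -1
totals (row 1 + row 2): sun 1 + 27/13 = 40/13, ring 1 + (-1) = 0, arm 1 + 0 = 1
asked cell (total, sun) = 40/13

row1: w_G1=1 w_G3=1 w_R=1
row2: w_G1=27/13 w_G3=-1 w_R=0
total: w_G1=40/13 w_G3=0 w_R=1
asked value: 40/13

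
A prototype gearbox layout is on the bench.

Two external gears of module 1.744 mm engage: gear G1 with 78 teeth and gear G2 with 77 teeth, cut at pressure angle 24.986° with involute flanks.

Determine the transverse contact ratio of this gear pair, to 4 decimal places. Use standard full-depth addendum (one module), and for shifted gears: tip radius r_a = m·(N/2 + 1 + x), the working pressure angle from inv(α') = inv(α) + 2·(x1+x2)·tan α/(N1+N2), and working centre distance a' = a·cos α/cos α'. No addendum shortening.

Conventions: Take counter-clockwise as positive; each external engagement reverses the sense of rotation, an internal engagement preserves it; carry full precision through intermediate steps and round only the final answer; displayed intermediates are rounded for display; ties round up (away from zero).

1.5762

recognized (one external pair, fixed centres): single-mesh tooth geometry, m = 1.744, N1 = 78, N2 = 77
base radii: r_b1 = 61.650452, r_b2 = 60.860062
tip radii: r_a1 = 69.760000, r_a2 = 68.888000
no profile shift: α' = α, a' = a
action lengths: √(r_a1²−r_b1²) = 32.644744, √(r_a2²−r_b2²) = 32.273974
base pitch p_b = π·m·cos α = 4.966169
CR = (32.644744 + 32.273974 − 135.160000·sin 24.98600°)/4.966169 = 1.576178
contact ratio ≈ 1.5762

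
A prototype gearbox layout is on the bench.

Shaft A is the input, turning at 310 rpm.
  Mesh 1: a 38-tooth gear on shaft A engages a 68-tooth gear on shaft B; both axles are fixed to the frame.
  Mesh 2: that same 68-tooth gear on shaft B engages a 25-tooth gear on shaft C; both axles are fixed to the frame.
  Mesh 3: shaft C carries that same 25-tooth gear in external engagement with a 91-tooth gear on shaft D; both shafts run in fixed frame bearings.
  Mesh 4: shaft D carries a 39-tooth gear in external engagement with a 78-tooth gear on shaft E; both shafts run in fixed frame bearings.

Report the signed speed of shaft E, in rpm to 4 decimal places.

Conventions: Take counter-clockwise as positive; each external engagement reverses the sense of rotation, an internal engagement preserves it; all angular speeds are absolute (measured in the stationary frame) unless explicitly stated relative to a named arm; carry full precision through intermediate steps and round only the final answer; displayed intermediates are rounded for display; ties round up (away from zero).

+64.7253 rpm

class = fixed-axis compound train [4 meshes; 4 ratios multiply, 4 sense flips]
mesh 1 [38T→68T]: ω = 310.0000×38/68 = 173.2353 rpm, sense flips to −
mesh 2 [68T→25T]: ω = 173.2353×68/25 = 471.2000 rpm, sense flips to +
mesh 3 [25T→91T]: ω = 471.2000×25/91 = 129.4505 rpm, sense flips to −
mesh 4 [39T→78T]: ω = 129.4505×39/78 = 64.7253 rpm, sense flips to +
signed output speed = +64.7253 rpm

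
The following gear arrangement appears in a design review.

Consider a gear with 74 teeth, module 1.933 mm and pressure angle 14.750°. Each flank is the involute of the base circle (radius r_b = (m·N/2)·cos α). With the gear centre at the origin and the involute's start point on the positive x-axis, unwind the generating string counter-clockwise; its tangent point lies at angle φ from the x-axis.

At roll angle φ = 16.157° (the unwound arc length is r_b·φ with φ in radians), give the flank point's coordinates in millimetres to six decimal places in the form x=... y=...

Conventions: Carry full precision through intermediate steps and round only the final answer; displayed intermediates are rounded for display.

x=71.859628 y=0.512881

topology: single-mesh involute geometry — m = 1.933, N = 74
pitch radius r_p = m·N/2 = 1.933·74/2 = 71.521000
base radius r_b = r_p·cos α = 71.521000·cos 14.750° = 69.164093
roll angle φ = 16.157° = 0.28199285 rad
x = r_b·(cos φ + φ·sin φ) = 71.859628
y = r_b·(sin φ − φ·cos φ) = 0.512881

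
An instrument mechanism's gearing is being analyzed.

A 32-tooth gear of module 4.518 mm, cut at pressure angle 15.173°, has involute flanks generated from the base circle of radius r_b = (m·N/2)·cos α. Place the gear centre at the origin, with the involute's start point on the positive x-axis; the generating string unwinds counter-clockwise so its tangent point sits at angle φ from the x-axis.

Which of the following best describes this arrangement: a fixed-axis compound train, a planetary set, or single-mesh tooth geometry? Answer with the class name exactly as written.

single-mesh involute tooth geometry (32T wheel at module 4.518)
classification: single-mesh tooth geometry

single-mesh tooth geometry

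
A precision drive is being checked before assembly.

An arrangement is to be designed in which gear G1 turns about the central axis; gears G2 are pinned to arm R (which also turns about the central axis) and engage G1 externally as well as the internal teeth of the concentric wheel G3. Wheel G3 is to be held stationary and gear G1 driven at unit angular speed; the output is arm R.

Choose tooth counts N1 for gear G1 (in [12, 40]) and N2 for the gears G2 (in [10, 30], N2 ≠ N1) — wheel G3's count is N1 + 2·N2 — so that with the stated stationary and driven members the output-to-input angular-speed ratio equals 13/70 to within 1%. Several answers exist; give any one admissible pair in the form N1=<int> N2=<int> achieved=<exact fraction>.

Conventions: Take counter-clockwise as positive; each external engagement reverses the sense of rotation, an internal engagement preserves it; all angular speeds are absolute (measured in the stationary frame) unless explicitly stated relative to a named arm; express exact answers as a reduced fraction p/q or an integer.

design class (target 13/70): planetary set
Willis with ω_ring = 0: ω_arm/ω_sun = N1/(N1+N3); set equal to 13/70  ⇒  N3/N1 = 1/(13/70) − 1 = 57/13
N3 = N1 + 2·N2  ⇒  N2/N1 = (N3/N1 − 1)/2 = (57/13 − 1)/2 = 22/13
smallest multiple with N1 ≥ 12 and N2 ≥ 10: k = 1  ⇒  N1 = 1·13 = 13, N2 = 1·22 = 22 (N1 ≤ 40, N2 ≤ 30, N2 ≠ N1 ✓), N3 = 13 + 2·22 = 57
check: N1/(N1+N3) with N1 = 13, N3 = 57 gives 13/70; |achieved − target| = 0 ≤ 13/7000 ✓

N1=13 N2=22 achieved=13/70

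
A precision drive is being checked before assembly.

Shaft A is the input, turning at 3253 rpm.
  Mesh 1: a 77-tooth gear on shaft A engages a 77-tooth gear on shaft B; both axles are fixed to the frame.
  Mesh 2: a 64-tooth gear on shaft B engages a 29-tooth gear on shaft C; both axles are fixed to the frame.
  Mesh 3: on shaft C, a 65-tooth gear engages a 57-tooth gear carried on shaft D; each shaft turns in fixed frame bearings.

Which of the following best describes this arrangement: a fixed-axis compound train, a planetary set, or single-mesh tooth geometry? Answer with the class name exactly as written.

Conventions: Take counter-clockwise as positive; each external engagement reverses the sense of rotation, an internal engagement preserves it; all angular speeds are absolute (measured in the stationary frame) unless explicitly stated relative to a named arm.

recognized (4 fixed axles, 3 meshes): fixed-axis compound train
classification: fixed-axis compound train

fixed-axis compound train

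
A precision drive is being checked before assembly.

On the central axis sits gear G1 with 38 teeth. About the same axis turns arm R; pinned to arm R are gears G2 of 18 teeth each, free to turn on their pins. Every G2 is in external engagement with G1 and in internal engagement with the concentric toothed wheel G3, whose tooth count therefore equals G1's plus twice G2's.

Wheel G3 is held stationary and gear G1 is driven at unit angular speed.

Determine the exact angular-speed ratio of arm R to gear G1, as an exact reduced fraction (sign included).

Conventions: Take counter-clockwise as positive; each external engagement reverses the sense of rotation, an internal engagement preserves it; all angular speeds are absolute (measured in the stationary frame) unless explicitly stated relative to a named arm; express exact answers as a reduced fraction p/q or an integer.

recognized (axles ride arm R): planetary set, 38/18/74 teeth
ring teeth: 38 + 2·18 = 74
38(ω_sun−ω_arm) = −74(ω_ring−ω_arm),  ω_ring = 0, ω_sun = 1
38(1−ω_arm) = −74(0−ω_arm)  ⇒  112·ω_arm = 38  ⇒  ω_arm = 19/56
ω_out/ω_in = 19/56

19/56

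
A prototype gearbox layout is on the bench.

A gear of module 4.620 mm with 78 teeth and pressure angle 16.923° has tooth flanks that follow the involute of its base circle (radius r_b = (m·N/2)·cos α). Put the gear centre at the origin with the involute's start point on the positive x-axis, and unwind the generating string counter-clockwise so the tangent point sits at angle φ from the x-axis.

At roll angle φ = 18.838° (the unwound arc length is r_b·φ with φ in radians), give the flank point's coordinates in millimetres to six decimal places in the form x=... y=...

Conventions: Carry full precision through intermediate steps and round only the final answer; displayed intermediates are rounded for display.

x=181.444330 y=2.020199

recognized (one wheel, involute flank): single-mesh tooth geometry, m = 4.620, N = 78
pitch radius r_p = m·N/2 = 4.620·78/2 = 180.180000
base radius r_b = r_p·cos α = 180.180000·cos 16.923° = 172.377632
roll angle φ = 18.838° = 0.32878512 rad
x = r_b·(cos φ + φ·sin φ) = 181.444330
y = r_b·(sin φ − φ·cos φ) = 2.020199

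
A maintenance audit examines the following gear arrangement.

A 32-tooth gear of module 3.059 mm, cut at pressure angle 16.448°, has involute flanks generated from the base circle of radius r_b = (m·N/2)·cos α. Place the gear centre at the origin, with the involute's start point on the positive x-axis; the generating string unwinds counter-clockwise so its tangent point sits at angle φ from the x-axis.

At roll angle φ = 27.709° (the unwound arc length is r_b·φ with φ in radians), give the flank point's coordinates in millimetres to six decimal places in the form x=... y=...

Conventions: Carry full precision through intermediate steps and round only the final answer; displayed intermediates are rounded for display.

topology: single-mesh involute geometry — m = 3.059, N = 32
pitch radius r_p = m·N/2 = 3.059·32/2 = 48.944000
base radius r_b = r_p·cos α = 48.944000·cos 16.448° = 46.941070
roll angle φ = 27.709° = 0.48361328 rad
x = r_b·(cos φ + φ·sin φ) = 52.113583
y = r_b·(sin φ − φ·cos φ) = 1.728761

x=52.113583 y=1.728761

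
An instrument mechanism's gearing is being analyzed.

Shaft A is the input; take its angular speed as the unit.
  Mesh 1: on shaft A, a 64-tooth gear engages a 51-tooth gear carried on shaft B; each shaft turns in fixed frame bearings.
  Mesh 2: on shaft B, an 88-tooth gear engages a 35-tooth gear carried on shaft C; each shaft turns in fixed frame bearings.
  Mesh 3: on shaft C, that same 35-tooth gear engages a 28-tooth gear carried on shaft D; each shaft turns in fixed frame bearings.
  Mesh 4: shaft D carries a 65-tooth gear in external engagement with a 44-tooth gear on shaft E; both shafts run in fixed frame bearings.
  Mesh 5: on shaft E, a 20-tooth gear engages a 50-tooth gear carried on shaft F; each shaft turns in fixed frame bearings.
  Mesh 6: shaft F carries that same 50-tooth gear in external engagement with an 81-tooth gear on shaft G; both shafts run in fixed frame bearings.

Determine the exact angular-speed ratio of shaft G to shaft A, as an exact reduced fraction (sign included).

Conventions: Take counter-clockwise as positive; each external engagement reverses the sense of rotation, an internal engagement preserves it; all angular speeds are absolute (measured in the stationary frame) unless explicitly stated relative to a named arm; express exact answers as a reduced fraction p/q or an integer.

class = fixed-axis compound train [6 meshes; 6 ratios multiply, 6 sense flips]
mesh 1 [64T→51T]: running ratio 64/51, sense −
mesh 2 [88T→35T]: running ratio 5632/1785, sense +
mesh 3 [35T→28T]: running ratio 1408/357, sense −
mesh 4 [65T→44T]: running ratio 2080/357, sense +
mesh 5 [20T→50T]: running ratio 832/357, sense −
mesh 6 [50T→81T]: running ratio 41600/28917, sense +
ω_out/ω_in = 41600/28917

41600/28917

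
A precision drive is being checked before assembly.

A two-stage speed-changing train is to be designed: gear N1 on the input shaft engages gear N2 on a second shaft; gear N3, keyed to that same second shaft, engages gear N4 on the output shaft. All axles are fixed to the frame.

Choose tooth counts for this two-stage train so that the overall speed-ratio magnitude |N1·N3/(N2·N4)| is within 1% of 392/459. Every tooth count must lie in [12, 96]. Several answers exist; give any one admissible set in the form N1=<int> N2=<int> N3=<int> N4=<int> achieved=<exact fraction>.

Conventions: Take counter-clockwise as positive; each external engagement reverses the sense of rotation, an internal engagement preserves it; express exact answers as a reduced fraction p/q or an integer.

N1=14 N2=17 N3=28 N4=27 achieved=392/459

2-stage fixed-axis compound train for ratio 392/459
target = 392/459 in lowest terms: an exact hit needs N1·N3 = k·392 and N2·N4 = k·459 for one integer k, every count in [12, 96]; additionally prefer no 1:1 stage (N1 ≠ N2, N3 ≠ N4)
k = 1: N1·N3 = 392 = 14·28, N2·N4 = 459 = 17·27
achieved = 14·28/(17·27) = 392/459; |achieved − target| = 0 ≤ 98/11475 ✓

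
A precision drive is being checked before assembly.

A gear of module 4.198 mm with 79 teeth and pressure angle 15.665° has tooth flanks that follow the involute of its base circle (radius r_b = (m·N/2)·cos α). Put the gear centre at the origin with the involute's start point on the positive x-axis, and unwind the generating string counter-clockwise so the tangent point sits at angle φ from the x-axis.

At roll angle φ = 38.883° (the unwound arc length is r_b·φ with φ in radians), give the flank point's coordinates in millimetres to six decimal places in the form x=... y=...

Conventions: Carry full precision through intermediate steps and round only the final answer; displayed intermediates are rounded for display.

x=192.301774 y=15.880226

class = single-mesh tooth geometry [base-circle involute, m = 4.198, 79T]
pitch radius r_p = m·N/2 = 4.198·79/2 = 165.821000
base radius r_b = r_p·cos α = 165.821000·cos 15.665° = 159.661889
roll angle φ = 38.883° = 0.67863637 rad
x = r_b·(cos φ + φ·sin φ) = 192.301774
y = r_b·(sin φ − φ·cos φ) = 15.880226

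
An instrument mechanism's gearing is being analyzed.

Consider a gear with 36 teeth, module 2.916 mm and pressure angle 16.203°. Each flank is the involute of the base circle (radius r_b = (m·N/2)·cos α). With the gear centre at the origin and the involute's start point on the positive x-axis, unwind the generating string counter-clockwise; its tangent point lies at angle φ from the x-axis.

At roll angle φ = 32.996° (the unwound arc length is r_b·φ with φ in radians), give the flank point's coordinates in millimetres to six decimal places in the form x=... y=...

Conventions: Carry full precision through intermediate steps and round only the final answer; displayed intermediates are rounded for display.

x=58.080856 y=3.103702

single-mesh involute tooth geometry (36T wheel at module 2.916)
pitch radius r_p = m·N/2 = 2.916·36/2 = 52.488000
base radius r_b = r_p·cos α = 52.488000·cos 16.203° = 50.403128
roll angle φ = 32.996° = 0.57588884 rad
x = r_b·(cos φ + φ·sin φ) = 58.080856
y = r_b·(sin φ − φ·cos φ) = 3.103702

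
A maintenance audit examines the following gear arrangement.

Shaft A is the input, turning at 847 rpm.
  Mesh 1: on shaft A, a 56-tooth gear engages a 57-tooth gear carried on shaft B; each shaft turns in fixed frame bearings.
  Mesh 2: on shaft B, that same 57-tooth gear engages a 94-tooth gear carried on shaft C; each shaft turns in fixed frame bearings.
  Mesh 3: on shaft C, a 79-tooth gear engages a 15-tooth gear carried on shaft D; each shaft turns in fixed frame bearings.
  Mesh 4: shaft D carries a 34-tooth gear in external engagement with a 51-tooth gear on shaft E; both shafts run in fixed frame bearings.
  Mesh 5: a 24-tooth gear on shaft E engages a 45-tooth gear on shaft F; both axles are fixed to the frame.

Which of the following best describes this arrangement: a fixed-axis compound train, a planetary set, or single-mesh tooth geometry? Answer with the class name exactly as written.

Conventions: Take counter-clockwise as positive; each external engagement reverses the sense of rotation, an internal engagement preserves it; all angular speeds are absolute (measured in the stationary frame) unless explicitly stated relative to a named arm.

fixed-axis compound train

topology: fixed-axis compound train — 5 meshes, A→F
classification: fixed-axis compound train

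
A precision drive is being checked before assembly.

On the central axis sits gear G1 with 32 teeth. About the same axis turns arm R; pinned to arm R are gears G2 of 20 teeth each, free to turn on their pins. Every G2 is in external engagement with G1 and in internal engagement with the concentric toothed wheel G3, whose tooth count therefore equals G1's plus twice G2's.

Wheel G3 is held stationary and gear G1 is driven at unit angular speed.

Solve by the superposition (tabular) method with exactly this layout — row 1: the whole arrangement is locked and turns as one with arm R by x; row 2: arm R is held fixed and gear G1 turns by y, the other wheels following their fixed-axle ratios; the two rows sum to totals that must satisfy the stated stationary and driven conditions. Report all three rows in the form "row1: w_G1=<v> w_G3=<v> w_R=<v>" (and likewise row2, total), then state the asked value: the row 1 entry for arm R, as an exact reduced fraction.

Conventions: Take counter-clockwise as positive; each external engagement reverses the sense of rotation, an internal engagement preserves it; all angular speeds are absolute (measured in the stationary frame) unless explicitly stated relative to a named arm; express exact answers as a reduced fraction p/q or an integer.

recognized (axles ride arm R): planetary set, 32/20/72 teeth
row 1 — lock + rotate with arm: ω_sun = ω_ring = ω_arm = x
row 2: sun turns y, ring = −(32/72)·y, arm 0
boundary: total ω_ring = x − (32/72)·y = 0 and total ω_sun = x + y = 1  ⇒  y = 9/13, x = 4/13
row 2 ring = −(32/72)·9/13 = -4/13
totals (row 1 + row 2): sun 4/13 + 9/13 = 1, ring 4/13 + (-4/13) = 0, arm 4/13 + 0 = 4/13
asked cell (row1, arm) = 4/13

row1: w_G1=4/13 w_G3=4/13 w_R=4/13
row2: w_G1=9/13 w_G3=-4/13 w_R=0
total: w_G1=1 w_G3=0 w_R=4/13
asked value: 4/13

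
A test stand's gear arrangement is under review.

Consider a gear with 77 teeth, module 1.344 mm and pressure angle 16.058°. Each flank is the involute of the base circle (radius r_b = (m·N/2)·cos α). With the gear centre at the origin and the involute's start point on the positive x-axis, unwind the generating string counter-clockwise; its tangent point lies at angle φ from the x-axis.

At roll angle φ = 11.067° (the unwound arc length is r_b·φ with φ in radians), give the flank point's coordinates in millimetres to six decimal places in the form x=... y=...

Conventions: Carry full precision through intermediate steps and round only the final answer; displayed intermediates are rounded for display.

x=50.644026 y=0.119002

topology: single-mesh involute geometry — m = 1.344, N = 77
pitch radius r_p = m·N/2 = 1.344·77/2 = 51.744000
base radius r_b = r_p·cos α = 51.744000·cos 16.058° = 49.725062
roll angle φ = 11.067° = 0.19315559 rad
x = r_b·(cos φ + φ·sin φ) = 50.644026
y = r_b·(sin φ − φ·cos φ) = 0.119002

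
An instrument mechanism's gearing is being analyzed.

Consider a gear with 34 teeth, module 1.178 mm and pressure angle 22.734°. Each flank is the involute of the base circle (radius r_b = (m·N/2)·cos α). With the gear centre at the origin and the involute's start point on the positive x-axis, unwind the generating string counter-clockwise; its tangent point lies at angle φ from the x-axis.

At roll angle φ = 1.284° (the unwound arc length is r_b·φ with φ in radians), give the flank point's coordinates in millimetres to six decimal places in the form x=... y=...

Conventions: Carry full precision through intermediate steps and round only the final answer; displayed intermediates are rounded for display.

class = single-mesh tooth geometry [base-circle involute, m = 1.178, 34T]
pitch radius r_p = m·N/2 = 1.178·34/2 = 20.026000
base radius r_b = r_p·cos α = 20.026000·cos 22.734° = 18.470159
roll angle φ = 1.284° = 0.02241003 rad
x = r_b·(cos φ + φ·sin φ) = 18.474796
y = r_b·(sin φ − φ·cos φ) = 0.000069

x=18.474796 y=0.000069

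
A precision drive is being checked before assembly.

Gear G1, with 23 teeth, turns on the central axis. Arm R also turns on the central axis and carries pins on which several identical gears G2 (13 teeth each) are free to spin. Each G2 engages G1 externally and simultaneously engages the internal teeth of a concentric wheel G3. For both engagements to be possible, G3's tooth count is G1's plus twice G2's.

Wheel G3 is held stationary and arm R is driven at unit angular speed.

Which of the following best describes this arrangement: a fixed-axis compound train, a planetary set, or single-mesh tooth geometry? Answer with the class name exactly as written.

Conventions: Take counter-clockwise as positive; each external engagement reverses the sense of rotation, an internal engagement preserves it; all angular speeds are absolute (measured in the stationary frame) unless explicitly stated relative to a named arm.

topology: planetary set — G1 23T / G2 13T / G3 49T, arm = carrier (Willis)
classification: planetary set

planetary set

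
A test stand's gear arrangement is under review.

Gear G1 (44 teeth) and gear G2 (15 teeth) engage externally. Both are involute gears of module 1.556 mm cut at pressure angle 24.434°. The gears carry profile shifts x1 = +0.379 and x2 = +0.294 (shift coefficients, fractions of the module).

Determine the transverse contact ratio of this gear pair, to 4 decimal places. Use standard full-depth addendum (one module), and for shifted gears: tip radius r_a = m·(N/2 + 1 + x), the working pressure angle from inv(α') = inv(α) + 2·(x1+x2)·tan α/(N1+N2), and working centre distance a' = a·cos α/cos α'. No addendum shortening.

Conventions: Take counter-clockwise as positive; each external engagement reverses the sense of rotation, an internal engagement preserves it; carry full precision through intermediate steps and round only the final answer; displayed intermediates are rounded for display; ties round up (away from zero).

1.3704

topology: single-mesh involute geometry — m = 1.556, 44T/15T pair
base radii: r_b1 = 31.166126, r_b2 = 10.624816
tip radii: r_a1 = 36.377724, r_a2 = 13.683464
inv(α') = inv(24.434°) + 2·(+0.379+0.294)·tan α/(44+15) = 0.03824710  ⇒  α' = 26.99129°
a' = a·cos α / cos α' = 45.9020·cos 24.434°/cos 26.99129° = 46.899438
action lengths: √(r_a1²−r_b1²) = 18.761967, √(r_a2²−r_b2²) = 8.622672
base pitch p_b = π·m·cos α = 4.450512
CR = (18.761967 + 8.622672 − 46.899438·sin 26.99129°)/4.450512 = 1.370425
contact ratio ≈ 1.3704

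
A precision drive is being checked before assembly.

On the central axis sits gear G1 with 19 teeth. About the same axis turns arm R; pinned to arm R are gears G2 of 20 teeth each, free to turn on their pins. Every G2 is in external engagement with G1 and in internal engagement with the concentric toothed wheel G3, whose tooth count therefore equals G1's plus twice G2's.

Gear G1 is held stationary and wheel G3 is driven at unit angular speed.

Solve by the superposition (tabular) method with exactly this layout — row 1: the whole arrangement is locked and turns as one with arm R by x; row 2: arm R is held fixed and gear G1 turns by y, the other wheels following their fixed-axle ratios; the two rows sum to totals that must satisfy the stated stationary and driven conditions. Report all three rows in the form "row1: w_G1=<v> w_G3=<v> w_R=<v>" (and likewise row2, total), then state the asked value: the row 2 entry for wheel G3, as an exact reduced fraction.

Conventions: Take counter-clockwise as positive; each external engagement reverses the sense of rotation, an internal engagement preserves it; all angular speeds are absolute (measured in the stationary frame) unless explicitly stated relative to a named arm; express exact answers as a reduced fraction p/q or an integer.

planetary set (19T centre, 20T on arm, 59T internal) — Willis relation
row 1 (train locked, turned with arm): all members turn x
row 2 (arm held, sun turns y): ω_ring = −(19/59)·y, ω_arm = 0
boundary: total ω_sun = x + y = 0 and total ω_ring = x − (19/59)·y = 1  ⇒  y = -59/78, x = 59/78
row 2 ring = −(19/59)·(-59/78) = 19/78
totals (row 1 + row 2): sun 59/78 + (-59/78) = 0, ring 59/78 + 19/78 = 1, arm 59/78 + 0 = 59/78
asked cell (row2, ring) = 19/78

row1: w_G1=59/78 w_G3=59/78 w_R=59/78
row2: w_G1=-59/78 w_G3=19/78 w_R=0
total: w_G1=0 w_G3=1 w_R=59/78
asked value: 19/78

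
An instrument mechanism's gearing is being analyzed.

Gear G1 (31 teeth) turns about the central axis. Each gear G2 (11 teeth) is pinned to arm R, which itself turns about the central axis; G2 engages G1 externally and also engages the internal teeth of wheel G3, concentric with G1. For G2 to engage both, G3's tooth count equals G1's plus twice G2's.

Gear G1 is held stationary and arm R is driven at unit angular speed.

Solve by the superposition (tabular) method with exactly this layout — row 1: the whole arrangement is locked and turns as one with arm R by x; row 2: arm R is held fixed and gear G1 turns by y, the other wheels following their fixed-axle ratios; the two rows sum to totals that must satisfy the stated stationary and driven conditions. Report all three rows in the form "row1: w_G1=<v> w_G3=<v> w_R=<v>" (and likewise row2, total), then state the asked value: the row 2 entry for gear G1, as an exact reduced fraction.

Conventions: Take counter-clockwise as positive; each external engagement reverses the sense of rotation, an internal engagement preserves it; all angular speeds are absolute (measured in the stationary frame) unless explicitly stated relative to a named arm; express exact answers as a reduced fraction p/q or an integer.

row1: w_G1=1 w_G3=1 w_R=1
row2: w_G1=-1 w_G3=31/53 w_R=0
total: w_G1=0 w_G3=84/53 w_R=1
asked value: -1

topology: planetary set — G1 31T / G2 11T / G3 53T, arm = carrier (Willis)
superposition row 1 [locked train]: every member turns x
row 2 — arm fixed, fixed-axis ratios: sun y, ring −(31/53)·y, arm 0
boundary: total ω_sun = x + y = 0 and total ω_arm = x = 1  ⇒  y = -1, x = 1
row 2 ring = −(31/53)·(-1) = 31/53
totals (row 1 + row 2): sun 1 + (-1) = 0, ring 1 + 31/53 = 84/53, arm 1 + 0 = 1
asked cell (row2, sun) = -1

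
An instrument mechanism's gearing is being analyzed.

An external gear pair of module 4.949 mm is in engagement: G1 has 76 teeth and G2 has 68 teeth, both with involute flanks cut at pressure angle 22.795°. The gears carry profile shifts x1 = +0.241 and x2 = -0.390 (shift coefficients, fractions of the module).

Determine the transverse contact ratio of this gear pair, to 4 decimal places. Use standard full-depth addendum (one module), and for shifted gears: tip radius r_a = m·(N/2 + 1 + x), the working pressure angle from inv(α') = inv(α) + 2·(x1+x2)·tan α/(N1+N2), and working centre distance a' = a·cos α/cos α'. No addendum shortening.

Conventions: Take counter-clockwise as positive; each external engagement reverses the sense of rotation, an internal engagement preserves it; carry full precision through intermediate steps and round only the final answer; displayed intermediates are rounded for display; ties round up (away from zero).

single-mesh involute tooth geometry (76T engaging 68T at module 4.949)
base radii: r_b1 = 173.373787, r_b2 = 155.123915
tip radii: r_a1 = 194.203709, r_a2 = 171.284890
inv(α') = inv(22.795°) + 2·(+0.241-0.390)·tan α/(76+68) = 0.02154111  ⇒  α' = 22.50889°
a' = a·cos α / cos α' = 356.3280·cos 22.795°/cos 22.50889° = 355.586201
action lengths: √(r_a1²−r_b1²) = 87.502060, √(r_a2²−r_b2²) = 72.629778
base pitch p_b = π·m·cos α = 14.333416
CR = (87.502060 + 72.629778 − 355.586201·sin 22.50889°)/14.333416 = 1.674683
contact ratio ≈ 1.6747

1.6747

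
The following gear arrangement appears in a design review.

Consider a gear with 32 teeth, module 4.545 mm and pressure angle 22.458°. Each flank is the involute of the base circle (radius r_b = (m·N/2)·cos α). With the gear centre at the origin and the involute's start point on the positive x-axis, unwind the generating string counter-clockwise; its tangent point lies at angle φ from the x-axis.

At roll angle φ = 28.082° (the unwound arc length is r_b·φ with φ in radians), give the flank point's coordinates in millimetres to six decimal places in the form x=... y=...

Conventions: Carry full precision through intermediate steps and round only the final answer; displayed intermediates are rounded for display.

x=74.798577 y=2.574703

topology: single-mesh involute geometry — m = 4.545, N = 32
pitch radius r_p = m·N/2 = 4.545·32/2 = 72.720000
base radius r_b = r_p·cos α = 72.720000·cos 22.458° = 67.204901
roll angle φ = 28.082° = 0.49012336 rad
x = r_b·(cos φ + φ·sin φ) = 74.798577
y = r_b·(sin φ − φ·cos φ) = 2.574703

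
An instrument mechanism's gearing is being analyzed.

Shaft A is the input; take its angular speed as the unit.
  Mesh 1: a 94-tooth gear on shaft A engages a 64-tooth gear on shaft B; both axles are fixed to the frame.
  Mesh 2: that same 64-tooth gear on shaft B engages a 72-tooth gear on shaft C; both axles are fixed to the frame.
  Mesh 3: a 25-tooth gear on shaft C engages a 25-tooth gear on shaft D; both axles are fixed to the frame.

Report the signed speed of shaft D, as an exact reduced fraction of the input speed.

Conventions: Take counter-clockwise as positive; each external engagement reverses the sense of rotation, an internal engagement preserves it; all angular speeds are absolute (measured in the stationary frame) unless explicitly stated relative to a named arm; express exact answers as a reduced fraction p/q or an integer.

-47/36

3-mesh fixed-axis compound train (all bearings frame-fixed)
mesh 1 [94T→64T]: |ω|/ω_in = 1×94/64 = 47/32, sense flips to −
mesh 2 [64T→72T]: |ω|/ω_in = (47/32)×64/72 = 47/36, sense flips to +
mesh 3 [25T→25T]: |ω|/ω_in = (47/36)×25/25 = 47/36, sense flips to −
signed output speed (× input speed) = -47/36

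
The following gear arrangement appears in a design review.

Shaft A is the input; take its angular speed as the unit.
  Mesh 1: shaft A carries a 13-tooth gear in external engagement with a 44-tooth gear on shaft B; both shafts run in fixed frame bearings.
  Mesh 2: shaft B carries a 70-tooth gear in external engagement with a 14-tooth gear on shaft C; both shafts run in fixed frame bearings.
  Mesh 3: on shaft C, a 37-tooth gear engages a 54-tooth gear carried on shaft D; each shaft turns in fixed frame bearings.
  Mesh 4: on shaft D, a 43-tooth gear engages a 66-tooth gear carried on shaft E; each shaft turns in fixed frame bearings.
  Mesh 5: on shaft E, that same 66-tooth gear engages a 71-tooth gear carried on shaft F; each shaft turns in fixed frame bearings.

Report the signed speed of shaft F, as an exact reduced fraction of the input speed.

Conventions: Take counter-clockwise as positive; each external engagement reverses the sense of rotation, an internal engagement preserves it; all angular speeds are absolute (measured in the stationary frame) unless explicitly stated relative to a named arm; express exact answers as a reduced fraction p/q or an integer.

5-mesh fixed-axis compound train (all bearings frame-fixed)
mesh 1 [13T→44T]: |ω|/ω_in = 1×13/44 = 13/44, sense flips to −
mesh 2 [70T→14T]: |ω|/ω_in = (13/44)×70/14 = 65/44, sense flips to +
mesh 3 [37T→54T]: |ω|/ω_in = (65/44)×37/54 = 2405/2376, sense flips to −
mesh 4 [43T→66T]: |ω|/ω_in = (2405/2376)×43/66 = 103415/156816, sense flips to +
mesh 5 [66T→71T]: |ω|/ω_in = (103415/156816)×66/71 = 103415/168696, sense flips to −
signed output speed (× input speed) = -103415/168696

-103415/168696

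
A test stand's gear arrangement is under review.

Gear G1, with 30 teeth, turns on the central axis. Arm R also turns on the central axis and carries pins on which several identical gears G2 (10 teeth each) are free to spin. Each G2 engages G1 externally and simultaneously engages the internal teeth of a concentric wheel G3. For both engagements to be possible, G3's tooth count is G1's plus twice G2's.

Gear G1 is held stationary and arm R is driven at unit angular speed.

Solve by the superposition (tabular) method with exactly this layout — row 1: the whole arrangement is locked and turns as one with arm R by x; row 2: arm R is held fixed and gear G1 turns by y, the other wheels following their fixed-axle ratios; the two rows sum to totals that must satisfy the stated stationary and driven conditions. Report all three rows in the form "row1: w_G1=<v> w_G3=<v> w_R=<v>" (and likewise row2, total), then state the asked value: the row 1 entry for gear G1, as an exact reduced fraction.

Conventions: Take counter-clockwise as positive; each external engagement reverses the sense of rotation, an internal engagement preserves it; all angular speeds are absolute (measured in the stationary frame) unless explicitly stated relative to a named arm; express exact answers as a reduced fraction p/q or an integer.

planetary set (30T centre, 10T on arm, 50T internal) — Willis relation
row 1 — lock + rotate with arm: ω_sun = ω_ring = ω_arm = x
row 2 (arm held, sun turns y): ω_ring = −(30/50)·y, ω_arm = 0
boundary: total ω_sun = x + y = 0 and total ω_arm = x = 1  ⇒  y = -1, x = 1
row 2 ring = −(30/50)·(-1) = 3/5
totals (row 1 + row 2): sun 1 + (-1) = 0, ring 1 + 3/5 = 8/5, arm 1 + 0 = 1
asked cell (row1, sun) = 1

row1: w_G1=1 w_G3=1 w_R=1
row2: w_G1=-1 w_G3=3/5 w_R=0
total: w_G1=0 w_G3=8/5 w_R=1
asked value: 1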